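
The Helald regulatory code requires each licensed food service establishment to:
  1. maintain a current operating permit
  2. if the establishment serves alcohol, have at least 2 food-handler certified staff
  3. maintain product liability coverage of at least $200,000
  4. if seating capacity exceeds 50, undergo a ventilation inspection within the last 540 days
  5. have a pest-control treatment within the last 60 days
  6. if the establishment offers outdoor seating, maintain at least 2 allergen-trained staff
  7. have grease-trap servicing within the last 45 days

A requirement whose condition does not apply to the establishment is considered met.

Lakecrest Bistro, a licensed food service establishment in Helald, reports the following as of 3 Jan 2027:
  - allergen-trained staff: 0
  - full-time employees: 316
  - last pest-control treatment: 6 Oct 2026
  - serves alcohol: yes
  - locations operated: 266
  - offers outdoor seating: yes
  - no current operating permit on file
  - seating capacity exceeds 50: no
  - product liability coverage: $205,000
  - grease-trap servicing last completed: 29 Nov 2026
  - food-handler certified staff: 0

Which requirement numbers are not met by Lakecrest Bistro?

1. current operating permit absent → not met
2. condition 'serves alcohol' holds; food-handler certified staff 0 < 2 → not met
3. product liability coverage $205,000 ≥ $200,000 → met
4. condition 'seating capacity exceeds 50' does not hold → requirement n/a → met
5. pest-control treatment 89 days ago vs limit 60 → not met
6. condition 'offers outdoor seating' holds; allergen-trained staff 0 < 2 → not met
7. grease-trap servicing 35 days ago vs limit 45 → met
Not met: 1, 2, 5, 6

1, 2, 5, 6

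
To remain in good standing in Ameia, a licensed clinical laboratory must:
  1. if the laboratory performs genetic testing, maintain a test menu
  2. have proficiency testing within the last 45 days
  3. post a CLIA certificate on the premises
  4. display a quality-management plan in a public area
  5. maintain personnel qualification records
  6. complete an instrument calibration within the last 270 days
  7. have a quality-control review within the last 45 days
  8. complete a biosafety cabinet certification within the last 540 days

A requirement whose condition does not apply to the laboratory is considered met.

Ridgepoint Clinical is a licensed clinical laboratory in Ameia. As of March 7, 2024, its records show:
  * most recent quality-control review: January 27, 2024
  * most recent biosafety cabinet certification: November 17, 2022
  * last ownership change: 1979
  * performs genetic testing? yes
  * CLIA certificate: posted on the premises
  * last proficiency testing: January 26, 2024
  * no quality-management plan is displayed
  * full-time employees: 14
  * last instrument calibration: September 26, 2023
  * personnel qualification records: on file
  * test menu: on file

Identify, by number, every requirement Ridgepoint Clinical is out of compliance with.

1. condition 'performs genetic testing' holds; test menu present → met
2. proficiency testing 41 days ago vs limit 45 → met
3. CLIA certificate present → met
4. quality-management plan absent → not met
5. personnel qualification records present → met
6. instrument calibration 163 days ago vs limit 270 → met
7. quality-control review 40 days ago vs limit 45 → met
8. biosafety cabinet certification 476 days ago vs limit 540 → met
Not met: 4

4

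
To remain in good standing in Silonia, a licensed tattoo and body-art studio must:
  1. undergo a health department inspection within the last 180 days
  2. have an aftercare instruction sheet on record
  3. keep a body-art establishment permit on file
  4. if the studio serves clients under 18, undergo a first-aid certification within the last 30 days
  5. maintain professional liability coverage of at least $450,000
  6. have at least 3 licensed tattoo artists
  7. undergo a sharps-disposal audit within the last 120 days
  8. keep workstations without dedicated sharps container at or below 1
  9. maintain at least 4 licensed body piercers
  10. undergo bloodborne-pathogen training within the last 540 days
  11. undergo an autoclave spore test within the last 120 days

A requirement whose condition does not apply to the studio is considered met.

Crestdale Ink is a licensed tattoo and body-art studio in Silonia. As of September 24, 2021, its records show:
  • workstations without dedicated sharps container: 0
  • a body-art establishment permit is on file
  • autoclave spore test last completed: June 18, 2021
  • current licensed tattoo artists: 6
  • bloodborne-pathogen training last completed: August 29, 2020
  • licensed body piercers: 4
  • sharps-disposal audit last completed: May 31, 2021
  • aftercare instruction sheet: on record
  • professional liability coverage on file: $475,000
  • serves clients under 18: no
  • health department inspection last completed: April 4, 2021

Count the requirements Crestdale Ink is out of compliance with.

0

1. health department inspection 173 days ago vs limit 180 → met
2. aftercare instruction sheet present → met
3. body-art establishment permit present → met
4. condition 'serves clients under 18' does not hold → requirement n/a → met
5. professional liability coverage $475,000 ≥ $450,000 → met
6. licensed tattoo artists 6 ≥ 3 → met
7. sharps-disposal audit 116 days ago vs limit 120 → met
8. workstations without dedicated sharps container 0 ≤ 1 → met
9. licensed body piercers 4 ≥ 4 → met
10. bloodborne-pathogen training 391 days ago vs limit 540 → met
11. autoclave spore test 98 days ago vs limit 120 → met
Not met: 0 of 11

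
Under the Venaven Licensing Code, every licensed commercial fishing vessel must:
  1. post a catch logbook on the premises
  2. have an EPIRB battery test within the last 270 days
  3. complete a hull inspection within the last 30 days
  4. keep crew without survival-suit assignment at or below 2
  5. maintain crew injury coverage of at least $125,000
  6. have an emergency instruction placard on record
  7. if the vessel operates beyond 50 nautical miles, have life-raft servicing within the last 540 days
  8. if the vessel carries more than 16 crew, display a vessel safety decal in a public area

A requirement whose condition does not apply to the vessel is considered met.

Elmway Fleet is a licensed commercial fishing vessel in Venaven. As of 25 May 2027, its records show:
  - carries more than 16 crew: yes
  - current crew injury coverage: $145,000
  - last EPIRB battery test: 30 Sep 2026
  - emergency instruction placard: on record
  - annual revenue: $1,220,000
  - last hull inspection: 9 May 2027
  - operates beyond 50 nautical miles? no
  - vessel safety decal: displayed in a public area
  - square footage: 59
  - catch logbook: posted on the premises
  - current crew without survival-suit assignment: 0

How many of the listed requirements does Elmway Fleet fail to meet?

1. catch logbook present → met
2. EPIRB battery test 237 days ago vs limit 270 → met
3. hull inspection 16 days ago vs limit 30 → met
4. crew without survival-suit assignment 0 ≤ 2 → met
5. crew injury coverage $145,000 ≥ $125,000 → met
6. emergency instruction placard present → met
7. condition 'operates beyond 50 nautical miles' does not hold → requirement n/a → met
8. condition 'carries more than 16 crew' holds; vessel safety decal present → met
Not met: 0 of 8

0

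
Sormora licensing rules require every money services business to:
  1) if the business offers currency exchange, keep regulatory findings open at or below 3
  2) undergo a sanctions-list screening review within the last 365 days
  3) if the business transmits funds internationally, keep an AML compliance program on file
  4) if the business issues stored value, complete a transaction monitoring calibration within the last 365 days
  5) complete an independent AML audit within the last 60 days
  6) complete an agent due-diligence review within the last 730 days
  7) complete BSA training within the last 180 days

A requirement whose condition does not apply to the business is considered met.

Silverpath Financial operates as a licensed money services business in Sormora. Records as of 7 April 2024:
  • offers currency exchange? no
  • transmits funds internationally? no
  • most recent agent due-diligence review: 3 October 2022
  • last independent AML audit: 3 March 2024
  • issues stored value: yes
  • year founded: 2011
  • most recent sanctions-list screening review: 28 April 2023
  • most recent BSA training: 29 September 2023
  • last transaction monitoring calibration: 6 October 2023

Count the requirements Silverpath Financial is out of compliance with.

1

1. condition 'offers currency exchange' does not hold → requirement n/a → met
2. sanctions-list screening review 345 days ago vs limit 365 → met
3. condition 'transmits funds internationally' does not hold → requirement n/a → met
4. condition 'issues stored value' holds; transaction monitoring calibration 184 days ago vs limit 365 → met
5. independent AML audit 35 days ago vs limit 60 → met
6. agent due-diligence review 552 days ago vs limit 730 → met
7. BSA training 191 days ago vs limit 180 → not met
Not met: 1 of 7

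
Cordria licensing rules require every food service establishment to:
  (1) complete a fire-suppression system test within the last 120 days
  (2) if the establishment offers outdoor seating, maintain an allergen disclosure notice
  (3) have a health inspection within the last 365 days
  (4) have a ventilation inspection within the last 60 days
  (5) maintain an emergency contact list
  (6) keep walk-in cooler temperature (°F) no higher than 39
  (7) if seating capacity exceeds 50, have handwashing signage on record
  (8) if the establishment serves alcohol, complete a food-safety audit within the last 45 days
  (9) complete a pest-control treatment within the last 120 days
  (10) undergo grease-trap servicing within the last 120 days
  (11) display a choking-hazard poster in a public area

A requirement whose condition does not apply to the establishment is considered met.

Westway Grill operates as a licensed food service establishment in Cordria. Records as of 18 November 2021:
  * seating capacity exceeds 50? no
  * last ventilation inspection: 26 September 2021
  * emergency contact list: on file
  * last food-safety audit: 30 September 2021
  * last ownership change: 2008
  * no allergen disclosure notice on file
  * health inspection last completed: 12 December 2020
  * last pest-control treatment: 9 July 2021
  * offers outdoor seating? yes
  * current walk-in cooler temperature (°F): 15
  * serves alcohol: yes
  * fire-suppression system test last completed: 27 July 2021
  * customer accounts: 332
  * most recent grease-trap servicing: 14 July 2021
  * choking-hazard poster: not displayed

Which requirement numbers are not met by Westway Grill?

2, 8, 9, 10, 11

1. fire-suppression system test 114 days ago vs limit 120 → met
2. condition 'offers outdoor seating' holds; allergen disclosure notice absent → not met
3. health inspection 341 days ago vs limit 365 → met
4. ventilation inspection 53 days ago vs limit 60 → met
5. emergency contact list present → met
6. walk-in cooler temperature (°F) 15 ≤ 39 → met
7. condition 'seating capacity exceeds 50' does not hold → requirement n/a → met
8. condition 'serves alcohol' holds; food-safety audit 49 days ago vs limit 45 → not met
9. pest-control treatment 132 days ago vs limit 120 → not met
10. grease-trap servicing 127 days ago vs limit 120 → not met
11. choking-hazard poster absent → not met
Not met: 2, 8, 9, 10, 11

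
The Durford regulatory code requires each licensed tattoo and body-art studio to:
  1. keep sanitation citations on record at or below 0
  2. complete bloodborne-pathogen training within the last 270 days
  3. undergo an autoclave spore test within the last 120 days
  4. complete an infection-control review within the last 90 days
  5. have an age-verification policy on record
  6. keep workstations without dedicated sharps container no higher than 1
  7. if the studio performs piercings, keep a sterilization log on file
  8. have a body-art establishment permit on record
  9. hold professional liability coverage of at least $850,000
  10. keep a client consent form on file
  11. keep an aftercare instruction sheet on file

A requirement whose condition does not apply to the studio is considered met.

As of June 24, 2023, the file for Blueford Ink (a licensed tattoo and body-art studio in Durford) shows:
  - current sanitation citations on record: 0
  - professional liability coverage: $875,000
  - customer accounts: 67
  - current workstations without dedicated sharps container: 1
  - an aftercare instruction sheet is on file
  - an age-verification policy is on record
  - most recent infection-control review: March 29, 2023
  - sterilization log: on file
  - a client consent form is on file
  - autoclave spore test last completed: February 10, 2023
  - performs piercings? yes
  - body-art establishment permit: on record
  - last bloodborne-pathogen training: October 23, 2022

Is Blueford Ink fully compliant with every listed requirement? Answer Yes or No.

No

1. sanitation citations on record 0 ≤ 0 → met
2. bloodborne-pathogen training 244 days ago vs limit 270 → met
3. autoclave spore test 134 days ago vs limit 120 → not met
4. infection-control review 87 days ago vs limit 90 → met
5. age-verification policy present → met
6. workstations without dedicated sharps container 1 ≤ 1 → met
7. condition 'performs piercings' holds; sterilization log present → met
8. body-art establishment permit present → met
9. professional liability coverage $875,000 ≥ $850,000 → met
10. client consent form present → met
11. aftercare instruction sheet present → met
Not met: 3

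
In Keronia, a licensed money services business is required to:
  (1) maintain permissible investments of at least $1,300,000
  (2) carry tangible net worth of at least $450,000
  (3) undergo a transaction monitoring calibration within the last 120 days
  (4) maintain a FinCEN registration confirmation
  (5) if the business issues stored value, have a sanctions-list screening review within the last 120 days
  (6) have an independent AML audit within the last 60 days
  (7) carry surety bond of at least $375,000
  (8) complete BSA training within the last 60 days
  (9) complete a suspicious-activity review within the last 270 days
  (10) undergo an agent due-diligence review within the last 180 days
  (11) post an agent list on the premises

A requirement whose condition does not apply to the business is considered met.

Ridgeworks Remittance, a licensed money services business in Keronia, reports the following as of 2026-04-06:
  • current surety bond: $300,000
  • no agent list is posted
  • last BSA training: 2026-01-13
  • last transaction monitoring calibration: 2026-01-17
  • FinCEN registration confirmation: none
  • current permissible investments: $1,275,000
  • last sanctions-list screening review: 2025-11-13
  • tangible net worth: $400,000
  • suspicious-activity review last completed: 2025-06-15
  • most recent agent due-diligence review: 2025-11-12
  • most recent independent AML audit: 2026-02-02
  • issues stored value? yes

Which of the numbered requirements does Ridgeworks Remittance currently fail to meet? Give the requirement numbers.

1, 2, 4, 5, 6, 7, 8, 9, 11

1. permissible investments $1,275,000 < $1,300,000 → not met
2. tangible net worth $400,000 < $450,000 → not met
3. transaction monitoring calibration 79 days ago vs limit 120 → met
4. FinCEN registration confirmation absent → not met
5. condition 'issues stored value' holds; sanctions-list screening review 144 days ago vs limit 120 → not met
6. independent AML audit 63 days ago vs limit 60 → not met
7. surety bond $300,000 < $375,000 → not met
8. BSA training 83 days ago vs limit 60 → not met
9. suspicious-activity review 295 days ago vs limit 270 → not met
10. agent due-diligence review 145 days ago vs limit 180 → met
11. agent list absent → not met
Not met: 1, 2, 4, 5, 6, 7, 8, 9, 11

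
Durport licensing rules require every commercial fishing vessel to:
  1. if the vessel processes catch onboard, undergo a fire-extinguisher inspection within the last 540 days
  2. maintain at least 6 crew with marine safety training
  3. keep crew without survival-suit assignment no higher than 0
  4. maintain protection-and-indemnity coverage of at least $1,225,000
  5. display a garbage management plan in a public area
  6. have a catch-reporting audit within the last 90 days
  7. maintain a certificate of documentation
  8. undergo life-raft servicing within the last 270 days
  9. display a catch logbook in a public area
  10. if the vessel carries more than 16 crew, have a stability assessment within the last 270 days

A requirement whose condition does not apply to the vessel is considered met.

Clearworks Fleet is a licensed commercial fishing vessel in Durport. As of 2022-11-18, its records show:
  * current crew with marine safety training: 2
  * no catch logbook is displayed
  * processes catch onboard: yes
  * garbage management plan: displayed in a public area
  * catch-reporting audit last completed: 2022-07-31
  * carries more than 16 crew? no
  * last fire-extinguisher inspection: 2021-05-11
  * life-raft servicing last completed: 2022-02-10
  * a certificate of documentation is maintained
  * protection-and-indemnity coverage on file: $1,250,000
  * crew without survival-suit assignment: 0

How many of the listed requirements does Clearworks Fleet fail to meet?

1. condition 'processes catch onboard' holds; fire-extinguisher inspection 556 days ago vs limit 540 → not met
2. crew with marine safety training 2 < 6 → not met
3. crew without survival-suit assignment 0 ≤ 0 → met
4. protection-and-indemnity coverage $1,250,000 ≥ $1,225,000 → met
5. garbage management plan present → met
6. catch-reporting audit 110 days ago vs limit 90 → not met
7. certificate of documentation present → met
8. life-raft servicing 281 days ago vs limit 270 → not met
9. catch logbook absent → not met
10. condition 'carries more than 16 crew' does not hold → requirement n/a → met
Not met: 5 of 10

5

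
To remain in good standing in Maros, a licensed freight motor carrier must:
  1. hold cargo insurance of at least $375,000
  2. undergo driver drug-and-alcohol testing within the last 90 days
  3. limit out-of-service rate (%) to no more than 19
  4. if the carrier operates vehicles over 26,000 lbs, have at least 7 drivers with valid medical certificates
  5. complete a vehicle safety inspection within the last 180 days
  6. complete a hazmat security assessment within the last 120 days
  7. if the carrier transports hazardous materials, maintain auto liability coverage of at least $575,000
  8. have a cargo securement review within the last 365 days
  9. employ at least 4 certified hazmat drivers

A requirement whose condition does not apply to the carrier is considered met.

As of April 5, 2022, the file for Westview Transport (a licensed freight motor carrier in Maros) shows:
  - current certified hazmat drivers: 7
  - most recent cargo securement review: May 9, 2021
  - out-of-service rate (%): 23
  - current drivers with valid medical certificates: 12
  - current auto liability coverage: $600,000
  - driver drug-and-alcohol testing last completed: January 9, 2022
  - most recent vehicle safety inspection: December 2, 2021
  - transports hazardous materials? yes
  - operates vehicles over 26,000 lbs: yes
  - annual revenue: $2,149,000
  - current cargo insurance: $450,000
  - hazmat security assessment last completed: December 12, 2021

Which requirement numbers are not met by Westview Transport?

1. cargo insurance $450,000 ≥ $375,000 → met
2. driver drug-and-alcohol testing 86 days ago vs limit 90 → met
3. out-of-service rate (%) 23 > 19 → not met
4. condition 'operates vehicles over 26,000 lbs' holds; drivers with valid medical certificates 12 ≥ 7 → met
5. vehicle safety inspection 124 days ago vs limit 180 → met
6. hazmat security assessment 114 days ago vs limit 120 → met
7. condition 'transports hazardous materials' holds; auto liability coverage $600,000 ≥ $575,000 → met
8. cargo securement review 331 days ago vs limit 365 → met
9. certified hazmat drivers 7 ≥ 4 → met
Not met: 3

3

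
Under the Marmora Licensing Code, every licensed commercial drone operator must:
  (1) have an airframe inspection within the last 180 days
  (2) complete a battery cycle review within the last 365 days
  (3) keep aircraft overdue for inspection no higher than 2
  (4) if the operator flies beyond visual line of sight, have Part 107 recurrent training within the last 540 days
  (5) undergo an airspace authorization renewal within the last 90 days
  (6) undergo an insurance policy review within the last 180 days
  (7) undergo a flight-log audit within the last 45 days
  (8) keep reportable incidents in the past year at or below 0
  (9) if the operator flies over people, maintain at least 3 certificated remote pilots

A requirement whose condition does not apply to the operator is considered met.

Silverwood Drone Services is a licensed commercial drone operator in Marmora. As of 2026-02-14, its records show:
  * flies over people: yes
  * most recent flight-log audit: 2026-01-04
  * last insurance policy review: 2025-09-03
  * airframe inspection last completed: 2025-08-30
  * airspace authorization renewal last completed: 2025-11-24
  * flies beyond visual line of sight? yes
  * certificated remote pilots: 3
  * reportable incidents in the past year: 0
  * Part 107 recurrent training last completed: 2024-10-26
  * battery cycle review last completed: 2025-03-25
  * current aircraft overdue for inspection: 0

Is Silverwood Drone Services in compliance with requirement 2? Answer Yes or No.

2. battery cycle review 326 days ago vs limit 365 → met

Yes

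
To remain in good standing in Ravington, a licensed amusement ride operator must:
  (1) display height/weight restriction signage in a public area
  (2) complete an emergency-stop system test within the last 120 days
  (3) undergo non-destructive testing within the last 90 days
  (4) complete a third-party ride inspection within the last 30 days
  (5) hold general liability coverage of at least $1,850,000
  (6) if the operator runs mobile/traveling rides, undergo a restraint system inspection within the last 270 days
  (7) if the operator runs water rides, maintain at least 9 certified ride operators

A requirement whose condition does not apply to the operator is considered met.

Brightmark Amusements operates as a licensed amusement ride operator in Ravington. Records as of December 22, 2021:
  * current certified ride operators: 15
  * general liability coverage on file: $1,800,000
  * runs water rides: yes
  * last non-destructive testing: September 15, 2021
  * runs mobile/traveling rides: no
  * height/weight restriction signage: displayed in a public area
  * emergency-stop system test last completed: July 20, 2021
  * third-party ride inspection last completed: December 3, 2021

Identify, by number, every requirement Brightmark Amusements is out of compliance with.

1. height/weight restriction signage present → met
2. emergency-stop system test 155 days ago vs limit 120 → not met
3. non-destructive testing 98 days ago vs limit 90 → not met
4. third-party ride inspection 19 days ago vs limit 30 → met
5. general liability coverage $1,800,000 < $1,850,000 → not met
6. condition 'runs mobile/traveling rides' does not hold → requirement n/a → met
7. condition 'runs water rides' holds; certified ride operators 15 ≥ 9 → met
Not met: 2, 3, 5

2, 3, 5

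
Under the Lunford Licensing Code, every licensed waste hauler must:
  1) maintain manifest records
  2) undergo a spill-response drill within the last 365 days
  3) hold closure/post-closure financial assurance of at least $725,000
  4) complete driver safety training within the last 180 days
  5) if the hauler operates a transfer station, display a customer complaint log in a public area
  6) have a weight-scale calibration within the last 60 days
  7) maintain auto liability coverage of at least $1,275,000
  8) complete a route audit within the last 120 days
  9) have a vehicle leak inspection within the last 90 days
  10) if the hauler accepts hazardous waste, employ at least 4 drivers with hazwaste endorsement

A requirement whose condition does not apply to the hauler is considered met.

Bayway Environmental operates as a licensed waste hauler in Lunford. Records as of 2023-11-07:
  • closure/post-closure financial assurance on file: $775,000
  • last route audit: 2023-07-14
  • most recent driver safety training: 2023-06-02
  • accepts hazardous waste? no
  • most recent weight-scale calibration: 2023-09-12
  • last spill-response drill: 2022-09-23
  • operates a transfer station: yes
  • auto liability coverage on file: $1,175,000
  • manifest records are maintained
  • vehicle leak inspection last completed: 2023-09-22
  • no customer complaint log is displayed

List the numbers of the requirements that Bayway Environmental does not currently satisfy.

1. manifest records present → met
2. spill-response drill 410 days ago vs limit 365 → not met
3. closure/post-closure financial assurance $775,000 ≥ $725,000 → met
4. driver safety training 158 days ago vs limit 180 → met
5. condition 'operates a transfer station' holds; customer complaint log absent → not met
6. weight-scale calibration 56 days ago vs limit 60 → met
7. auto liability coverage $1,175,000 < $1,275,000 → not met
8. route audit 116 days ago vs limit 120 → met
9. vehicle leak inspection 46 days ago vs limit 90 → met
10. condition 'accepts hazardous waste' does not hold → requirement n/a → met
Not met: 2, 5, 7

2, 5, 7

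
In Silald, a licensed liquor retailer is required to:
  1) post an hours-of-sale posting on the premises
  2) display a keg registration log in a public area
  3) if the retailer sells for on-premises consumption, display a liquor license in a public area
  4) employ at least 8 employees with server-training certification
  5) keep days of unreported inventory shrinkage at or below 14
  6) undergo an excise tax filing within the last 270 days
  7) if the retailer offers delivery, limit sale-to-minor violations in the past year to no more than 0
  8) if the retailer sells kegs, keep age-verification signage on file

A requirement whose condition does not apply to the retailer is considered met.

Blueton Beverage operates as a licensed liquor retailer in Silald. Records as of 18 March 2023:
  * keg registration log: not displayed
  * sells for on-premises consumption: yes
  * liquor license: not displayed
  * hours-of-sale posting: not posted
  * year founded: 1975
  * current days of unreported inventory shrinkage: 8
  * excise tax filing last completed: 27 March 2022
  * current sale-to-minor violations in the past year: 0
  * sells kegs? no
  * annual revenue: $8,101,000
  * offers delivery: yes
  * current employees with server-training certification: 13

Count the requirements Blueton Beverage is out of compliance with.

1. hours-of-sale posting absent → not met
2. keg registration log absent → not met
3. condition 'sells for on-premises consumption' holds; liquor license absent → not met
4. employees with server-training certification 13 ≥ 8 → met
5. days of unreported inventory shrinkage 8 ≤ 14 → met
6. excise tax filing 356 days ago vs limit 270 → not met
7. condition 'offers delivery' holds; sale-to-minor violations in the past year 0 ≤ 0 → met
8. condition 'sells kegs' does not hold → requirement n/a → met
Not met: 4 of 8

4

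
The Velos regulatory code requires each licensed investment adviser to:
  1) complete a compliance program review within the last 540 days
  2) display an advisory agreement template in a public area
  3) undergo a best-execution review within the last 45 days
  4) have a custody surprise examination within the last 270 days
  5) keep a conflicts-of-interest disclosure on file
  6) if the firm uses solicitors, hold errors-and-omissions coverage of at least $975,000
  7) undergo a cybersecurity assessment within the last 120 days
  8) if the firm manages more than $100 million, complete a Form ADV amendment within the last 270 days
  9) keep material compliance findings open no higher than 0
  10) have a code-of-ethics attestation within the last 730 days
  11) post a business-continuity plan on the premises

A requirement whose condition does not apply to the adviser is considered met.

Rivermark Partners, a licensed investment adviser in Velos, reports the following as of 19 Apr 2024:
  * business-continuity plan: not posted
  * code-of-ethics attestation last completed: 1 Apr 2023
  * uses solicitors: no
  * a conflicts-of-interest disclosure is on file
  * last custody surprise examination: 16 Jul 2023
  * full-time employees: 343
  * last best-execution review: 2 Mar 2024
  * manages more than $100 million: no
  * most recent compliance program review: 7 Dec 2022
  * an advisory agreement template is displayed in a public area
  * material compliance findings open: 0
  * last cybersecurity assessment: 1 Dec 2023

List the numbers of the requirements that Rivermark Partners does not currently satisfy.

1. compliance program review 499 days ago vs limit 540 → met
2. advisory agreement template present → met
3. best-execution review 48 days ago vs limit 45 → not met
4. custody surprise examination 278 days ago vs limit 270 → not met
5. conflicts-of-interest disclosure present → met
6. condition 'uses solicitors' does not hold → requirement n/a → met
7. cybersecurity assessment 140 days ago vs limit 120 → not met
8. condition 'manages more than $100 million' does not hold → requirement n/a → met
9. material compliance findings open 0 ≤ 0 → met
10. code-of-ethics attestation 384 days ago vs limit 730 → met
11. business-continuity plan absent → not met
Not met: 3, 4, 7, 11

3, 4, 7, 11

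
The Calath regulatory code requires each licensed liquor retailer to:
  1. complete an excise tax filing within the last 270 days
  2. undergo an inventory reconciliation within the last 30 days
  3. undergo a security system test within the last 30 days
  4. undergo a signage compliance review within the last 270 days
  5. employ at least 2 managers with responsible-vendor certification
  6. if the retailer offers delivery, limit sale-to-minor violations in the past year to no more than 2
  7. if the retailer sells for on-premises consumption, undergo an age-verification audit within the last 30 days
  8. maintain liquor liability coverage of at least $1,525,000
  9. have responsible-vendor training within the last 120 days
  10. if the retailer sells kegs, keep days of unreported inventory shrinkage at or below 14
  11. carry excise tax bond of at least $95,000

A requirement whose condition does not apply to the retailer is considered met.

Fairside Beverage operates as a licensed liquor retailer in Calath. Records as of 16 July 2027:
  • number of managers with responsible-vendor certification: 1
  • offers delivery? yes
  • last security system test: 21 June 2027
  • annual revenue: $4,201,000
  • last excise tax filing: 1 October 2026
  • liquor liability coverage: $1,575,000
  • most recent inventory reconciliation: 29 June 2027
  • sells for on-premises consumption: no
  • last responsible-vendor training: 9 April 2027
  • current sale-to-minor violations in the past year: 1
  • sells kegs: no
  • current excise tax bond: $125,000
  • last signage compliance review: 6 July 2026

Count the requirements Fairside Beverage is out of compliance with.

1. excise tax filing 288 days ago vs limit 270 → not met
2. inventory reconciliation 17 days ago vs limit 30 → met
3. security system test 25 days ago vs limit 30 → met
4. signage compliance review 375 days ago vs limit 270 → not met
5. managers with responsible-vendor certification 1 < 2 → not met
6. condition 'offers delivery' holds; sale-to-minor violations in the past year 1 ≤ 2 → met
7. condition 'sells for on-premises consumption' does not hold → requirement n/a → met
8. liquor liability coverage $1,575,000 ≥ $1,525,000 → met
9. responsible-vendor training 98 days ago vs limit 120 → met
10. condition 'sells kegs' does not hold → requirement n/a → met
11. excise tax bond $125,000 ≥ $95,000 → met
Not met: 3 of 11

3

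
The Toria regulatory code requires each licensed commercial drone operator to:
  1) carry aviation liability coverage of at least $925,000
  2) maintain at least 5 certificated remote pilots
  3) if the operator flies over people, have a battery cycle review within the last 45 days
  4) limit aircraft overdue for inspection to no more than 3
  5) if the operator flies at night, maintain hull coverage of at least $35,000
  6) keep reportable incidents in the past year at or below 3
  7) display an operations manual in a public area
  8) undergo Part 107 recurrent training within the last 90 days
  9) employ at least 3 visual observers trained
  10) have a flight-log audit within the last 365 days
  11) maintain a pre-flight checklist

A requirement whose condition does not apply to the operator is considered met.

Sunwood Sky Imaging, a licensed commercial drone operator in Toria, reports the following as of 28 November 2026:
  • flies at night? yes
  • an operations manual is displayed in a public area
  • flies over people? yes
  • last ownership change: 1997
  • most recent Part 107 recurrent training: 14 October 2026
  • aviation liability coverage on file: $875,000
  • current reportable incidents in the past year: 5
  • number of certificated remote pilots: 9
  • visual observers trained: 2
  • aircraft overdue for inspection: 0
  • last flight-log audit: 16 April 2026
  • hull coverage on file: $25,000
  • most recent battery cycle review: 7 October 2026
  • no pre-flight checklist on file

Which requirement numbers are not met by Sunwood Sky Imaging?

1, 3, 5, 6, 9, 11

1. aviation liability coverage $875,000 < $925,000 → not met
2. certificated remote pilots 9 ≥ 5 → met
3. condition 'flies over people' holds; battery cycle review 52 days ago vs limit 45 → not met
4. aircraft overdue for inspection 0 ≤ 3 → met
5. condition 'flies at night' holds; hull coverage $25,000 < $35,000 → not met
6. reportable incidents in the past year 5 > 3 → not met
7. operations manual present → met
8. Part 107 recurrent training 45 days ago vs limit 90 → met
9. visual observers trained 2 < 3 → not met
10. flight-log audit 226 days ago vs limit 365 → met
11. pre-flight checklist absent → not met
Not met: 1, 3, 5, 6, 9, 11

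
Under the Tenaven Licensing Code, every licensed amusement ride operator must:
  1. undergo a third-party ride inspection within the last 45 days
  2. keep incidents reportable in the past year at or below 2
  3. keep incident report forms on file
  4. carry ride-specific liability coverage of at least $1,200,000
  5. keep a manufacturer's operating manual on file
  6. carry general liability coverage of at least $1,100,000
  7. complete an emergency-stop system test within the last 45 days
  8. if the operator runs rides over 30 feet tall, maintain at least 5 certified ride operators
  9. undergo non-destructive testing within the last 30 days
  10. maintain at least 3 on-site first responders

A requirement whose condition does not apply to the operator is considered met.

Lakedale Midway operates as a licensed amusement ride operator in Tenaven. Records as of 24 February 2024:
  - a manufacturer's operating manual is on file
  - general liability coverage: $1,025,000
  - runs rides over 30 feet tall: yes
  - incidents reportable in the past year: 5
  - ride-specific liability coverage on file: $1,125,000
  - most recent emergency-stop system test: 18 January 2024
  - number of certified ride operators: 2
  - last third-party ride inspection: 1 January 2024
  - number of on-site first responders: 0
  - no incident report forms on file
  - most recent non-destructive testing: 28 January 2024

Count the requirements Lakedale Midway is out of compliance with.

1. third-party ride inspection 54 days ago vs limit 45 → not met
2. incidents reportable in the past year 5 > 2 → not met
3. incident report forms absent → not met
4. ride-specific liability coverage $1,125,000 < $1,200,000 → not met
5. manufacturer's operating manual present → met
6. general liability coverage $1,025,000 < $1,100,000 → not met
7. emergency-stop system test 37 days ago vs limit 45 → met
8. condition 'runs rides over 30 feet tall' holds; certified ride operators 2 < 5 → not met
9. non-destructive testing 27 days ago vs limit 30 → met
10. on-site first responders 0 < 3 → not met
Not met: 7 of 10

7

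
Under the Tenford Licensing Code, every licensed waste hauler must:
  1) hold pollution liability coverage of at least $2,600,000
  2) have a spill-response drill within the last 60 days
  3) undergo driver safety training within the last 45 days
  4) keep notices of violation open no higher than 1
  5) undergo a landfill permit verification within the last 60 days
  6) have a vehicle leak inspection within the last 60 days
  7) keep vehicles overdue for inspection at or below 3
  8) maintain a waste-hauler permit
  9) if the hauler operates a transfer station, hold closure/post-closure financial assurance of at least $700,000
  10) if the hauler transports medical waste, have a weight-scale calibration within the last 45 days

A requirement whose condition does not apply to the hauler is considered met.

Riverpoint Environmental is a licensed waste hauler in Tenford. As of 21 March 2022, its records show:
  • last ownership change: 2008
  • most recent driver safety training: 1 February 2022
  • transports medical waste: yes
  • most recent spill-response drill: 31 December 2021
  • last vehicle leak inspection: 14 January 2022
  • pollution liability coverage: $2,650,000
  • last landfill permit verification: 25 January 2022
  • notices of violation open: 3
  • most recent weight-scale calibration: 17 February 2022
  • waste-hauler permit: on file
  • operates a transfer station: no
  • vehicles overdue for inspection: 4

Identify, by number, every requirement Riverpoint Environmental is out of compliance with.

2, 3, 4, 6, 7

1. pollution liability coverage $2,650,000 ≥ $2,600,000 → met
2. spill-response drill 80 days ago vs limit 60 → not met
3. driver safety training 48 days ago vs limit 45 → not met
4. notices of violation open 3 > 1 → not met
5. landfill permit verification 55 days ago vs limit 60 → met
6. vehicle leak inspection 66 days ago vs limit 60 → not met
7. vehicles overdue for inspection 4 > 3 → not met
8. waste-hauler permit present → met
9. condition 'operates a transfer station' does not hold → requirement n/a → met
10. condition 'transports medical waste' holds; weight-scale calibration 32 days ago vs limit 45 → met
Not met: 2, 3, 4, 6, 7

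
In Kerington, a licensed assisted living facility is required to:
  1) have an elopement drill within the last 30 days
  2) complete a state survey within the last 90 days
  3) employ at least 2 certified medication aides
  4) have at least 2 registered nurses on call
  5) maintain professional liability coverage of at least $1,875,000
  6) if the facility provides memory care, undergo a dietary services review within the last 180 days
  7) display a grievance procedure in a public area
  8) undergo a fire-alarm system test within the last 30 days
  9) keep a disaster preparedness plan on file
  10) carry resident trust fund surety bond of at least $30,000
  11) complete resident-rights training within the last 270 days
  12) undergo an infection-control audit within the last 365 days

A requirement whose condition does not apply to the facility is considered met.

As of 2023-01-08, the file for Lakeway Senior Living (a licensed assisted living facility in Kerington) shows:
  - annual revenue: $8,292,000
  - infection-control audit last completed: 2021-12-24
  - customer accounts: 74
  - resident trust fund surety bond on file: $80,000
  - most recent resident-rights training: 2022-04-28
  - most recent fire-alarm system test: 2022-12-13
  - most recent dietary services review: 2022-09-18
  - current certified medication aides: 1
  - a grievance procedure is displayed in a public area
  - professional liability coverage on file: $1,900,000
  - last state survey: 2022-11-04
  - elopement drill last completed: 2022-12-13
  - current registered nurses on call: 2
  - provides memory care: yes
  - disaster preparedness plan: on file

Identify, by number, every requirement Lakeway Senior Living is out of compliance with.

3, 12

1. elopement drill 26 days ago vs limit 30 → met
2. state survey 65 days ago vs limit 90 → met
3. certified medication aides 1 < 2 → not met
4. registered nurses on call 2 ≥ 2 → met
5. professional liability coverage $1,900,000 ≥ $1,875,000 → met
6. condition 'provides memory care' holds; dietary services review 112 days ago vs limit 180 → met
7. grievance procedure present → met
8. fire-alarm system test 26 days ago vs limit 30 → met
9. disaster preparedness plan present → met
10. resident trust fund surety bond $80,000 ≥ $30,000 → met
11. resident-rights training 255 days ago vs limit 270 → met
12. infection-control audit 380 days ago vs limit 365 → not met
Not met: 3, 12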